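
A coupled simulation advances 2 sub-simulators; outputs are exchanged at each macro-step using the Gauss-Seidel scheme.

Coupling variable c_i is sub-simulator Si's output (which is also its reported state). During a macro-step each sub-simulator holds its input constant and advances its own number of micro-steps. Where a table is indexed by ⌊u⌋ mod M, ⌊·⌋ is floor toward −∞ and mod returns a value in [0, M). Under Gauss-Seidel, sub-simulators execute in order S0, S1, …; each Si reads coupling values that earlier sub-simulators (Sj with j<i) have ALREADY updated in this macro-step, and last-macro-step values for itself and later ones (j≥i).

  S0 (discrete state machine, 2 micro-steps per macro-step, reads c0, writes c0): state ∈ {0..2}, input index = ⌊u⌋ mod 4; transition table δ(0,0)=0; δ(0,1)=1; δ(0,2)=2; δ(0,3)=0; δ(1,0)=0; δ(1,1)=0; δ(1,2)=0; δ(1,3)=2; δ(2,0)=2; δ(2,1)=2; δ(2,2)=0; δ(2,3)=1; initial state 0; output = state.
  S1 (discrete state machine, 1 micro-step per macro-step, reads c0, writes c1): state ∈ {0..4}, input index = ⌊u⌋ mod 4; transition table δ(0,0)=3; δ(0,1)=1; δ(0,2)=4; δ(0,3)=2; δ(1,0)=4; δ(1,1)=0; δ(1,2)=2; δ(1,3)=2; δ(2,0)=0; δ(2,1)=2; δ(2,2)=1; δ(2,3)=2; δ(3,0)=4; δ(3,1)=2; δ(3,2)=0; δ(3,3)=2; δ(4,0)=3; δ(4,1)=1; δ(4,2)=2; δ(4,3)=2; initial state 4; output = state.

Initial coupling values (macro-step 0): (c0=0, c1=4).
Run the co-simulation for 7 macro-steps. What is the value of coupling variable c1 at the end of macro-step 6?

c1 at macro-step 6 = 4

macro 1: S0 reads c0=0 → after 2×micro: 0; S1 reads c0=0 → after 1×micro: 3 ⇒ (c0=0, c1=3)
macro 2: S0 reads c0=0 → after 2×micro: 0; S1 reads c0=0 → after 1×micro: 4 ⇒ (c0=0, c1=4)
macro 3: S0 reads c0=0 → after 2×micro: 0; S1 reads c0=0 → after 1×micro: 3 ⇒ (c0=0, c1=3)
macro 4: S0 reads c0=0 → after 2×micro: 0; S1 reads c0=0 → after 1×micro: 4 ⇒ (c0=0, c1=4)
macro 5: S0 reads c0=0 → after 2×micro: 0; S1 reads c0=0 → after 1×micro: 3 ⇒ (c0=0, c1=3)
macro 6: S0 reads c0=0 → after 2×micro: 0; S1 reads c0=0 → after 1×micro: 4 ⇒ (c0=0, c1=4)
macro 7: S0 reads c0=0 → after 2×micro: 0; S1 reads c0=0 → after 1×micro: 3 ⇒ (c0=0, c1=3)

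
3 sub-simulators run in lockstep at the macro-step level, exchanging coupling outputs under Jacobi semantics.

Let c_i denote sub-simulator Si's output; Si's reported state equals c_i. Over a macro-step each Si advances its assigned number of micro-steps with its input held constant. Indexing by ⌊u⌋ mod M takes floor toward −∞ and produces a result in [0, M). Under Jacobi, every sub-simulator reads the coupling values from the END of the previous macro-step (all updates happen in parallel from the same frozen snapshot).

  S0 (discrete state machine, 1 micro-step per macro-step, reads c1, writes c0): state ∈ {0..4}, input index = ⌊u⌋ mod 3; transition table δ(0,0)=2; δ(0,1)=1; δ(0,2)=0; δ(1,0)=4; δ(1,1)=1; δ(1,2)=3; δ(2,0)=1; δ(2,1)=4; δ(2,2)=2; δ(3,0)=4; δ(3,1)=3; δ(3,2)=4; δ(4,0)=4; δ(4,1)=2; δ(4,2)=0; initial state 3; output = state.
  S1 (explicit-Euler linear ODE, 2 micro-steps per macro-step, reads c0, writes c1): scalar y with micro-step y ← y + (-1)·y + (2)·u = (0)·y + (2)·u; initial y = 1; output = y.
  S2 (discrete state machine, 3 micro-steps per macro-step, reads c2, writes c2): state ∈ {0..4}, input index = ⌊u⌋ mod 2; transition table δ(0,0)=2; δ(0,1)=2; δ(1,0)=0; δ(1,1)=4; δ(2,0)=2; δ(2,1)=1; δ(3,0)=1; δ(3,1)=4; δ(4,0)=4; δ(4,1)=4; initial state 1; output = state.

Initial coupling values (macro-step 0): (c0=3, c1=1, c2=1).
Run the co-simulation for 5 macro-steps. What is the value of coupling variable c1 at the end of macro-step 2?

c1 at macro-step 2 = 6

macro 1: S0 reads c1=1 → after 1×micro: 3; S1 reads c0=3 → after 2×micro: 6; S2 reads c2=1 → after 3×micro: 4 ⇒ (c0=3, c1=6, c2=4)
macro 2: S0 reads c1=6 → after 1×micro: 4; S1 reads c0=3 → after 2×micro: 6; S2 reads c2=4 → after 3×micro: 4 ⇒ (c0=4, c1=6, c2=4)
macro 3: S0 reads c1=6 → after 1×micro: 4; S1 reads c0=4 → after 2×micro: 8; S2 reads c2=4 → after 3×micro: 4 ⇒ (c0=4, c1=8, c2=4)
macro 4: S0 reads c1=8 → after 1×micro: 0; S1 reads c0=4 → after 2×micro: 8; S2 reads c2=4 → after 3×micro: 4 ⇒ (c0=0, c1=8, c2=4)
macro 5: S0 reads c1=8 → after 1×micro: 0; S1 reads c0=0 → after 2×micro: 0; S2 reads c2=4 → after 3×micro: 4 ⇒ (c0=0, c1=0, c2=4)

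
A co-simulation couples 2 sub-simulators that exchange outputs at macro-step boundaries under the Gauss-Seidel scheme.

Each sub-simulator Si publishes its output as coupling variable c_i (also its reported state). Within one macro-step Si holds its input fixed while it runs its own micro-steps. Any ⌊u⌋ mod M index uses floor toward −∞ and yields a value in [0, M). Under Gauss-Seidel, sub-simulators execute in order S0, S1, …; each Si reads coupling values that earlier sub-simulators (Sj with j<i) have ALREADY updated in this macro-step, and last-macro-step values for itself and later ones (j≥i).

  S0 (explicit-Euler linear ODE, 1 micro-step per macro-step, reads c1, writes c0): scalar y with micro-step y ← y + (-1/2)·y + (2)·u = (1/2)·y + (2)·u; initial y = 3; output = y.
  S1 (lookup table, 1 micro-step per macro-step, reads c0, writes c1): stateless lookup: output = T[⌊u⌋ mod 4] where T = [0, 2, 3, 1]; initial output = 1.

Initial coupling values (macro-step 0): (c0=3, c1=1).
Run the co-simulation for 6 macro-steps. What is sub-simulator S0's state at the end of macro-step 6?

macro 1: S0 reads c1=1 → after 1×micro: 7/2; S1 reads c0=7/2 → after 1×micro: 1 ⇒ (c0=7/2, c1=1)
macro 2: S0 reads c1=1 → after 1×micro: 15/4; S1 reads c0=15/4 → after 1×micro: 1 ⇒ (c0=15/4, c1=1)
macro 3: S0 reads c1=1 → after 1×micro: 31/8; S1 reads c0=31/8 → after 1×micro: 1 ⇒ (c0=31/8, c1=1)
macro 4: S0 reads c1=1 → after 1×micro: 63/16; S1 reads c0=63/16 → after 1×micro: 1 ⇒ (c0=63/16, c1=1)
macro 5: S0 reads c1=1 → after 1×micro: 127/32; S1 reads c0=127/32 → after 1×micro: 1 ⇒ (c0=127/32, c1=1)
macro 6: S0 reads c1=1 → after 1×micro: 255/64; S1 reads c0=255/64 → after 1×micro: 1 ⇒ (c0=255/64, c1=1)

S0 state at macro-step 6 = 255/64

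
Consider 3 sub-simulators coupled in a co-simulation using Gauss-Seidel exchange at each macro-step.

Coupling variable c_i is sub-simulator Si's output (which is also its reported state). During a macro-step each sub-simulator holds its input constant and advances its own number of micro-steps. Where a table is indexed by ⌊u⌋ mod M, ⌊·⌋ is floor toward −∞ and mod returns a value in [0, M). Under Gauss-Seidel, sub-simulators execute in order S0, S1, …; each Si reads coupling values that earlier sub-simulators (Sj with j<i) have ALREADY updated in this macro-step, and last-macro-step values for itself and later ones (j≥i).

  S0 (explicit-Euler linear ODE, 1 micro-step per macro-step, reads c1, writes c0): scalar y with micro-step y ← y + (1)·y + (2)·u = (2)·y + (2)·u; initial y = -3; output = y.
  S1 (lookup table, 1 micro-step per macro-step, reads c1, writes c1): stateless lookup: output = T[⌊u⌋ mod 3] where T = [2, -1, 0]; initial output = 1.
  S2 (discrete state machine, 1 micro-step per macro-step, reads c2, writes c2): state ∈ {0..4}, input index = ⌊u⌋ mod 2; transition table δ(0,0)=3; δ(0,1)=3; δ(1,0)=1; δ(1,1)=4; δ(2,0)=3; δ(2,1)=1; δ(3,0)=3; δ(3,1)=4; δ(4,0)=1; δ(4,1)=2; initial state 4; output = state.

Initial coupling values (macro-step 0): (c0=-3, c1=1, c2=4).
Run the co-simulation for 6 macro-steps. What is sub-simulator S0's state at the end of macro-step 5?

S0 state at macro-step 5 = -72

macro 1: S0 reads c1=1 → after 1×micro: -4; S1 reads c1=1 → after 1×micro: -1; S2 reads c2=4 → after 1×micro: 1 ⇒ (c0=-4, c1=-1, c2=1)
macro 2: S0 reads c1=-1 → after 1×micro: -10; S1 reads c1=-1 → after 1×micro: 0; S2 reads c2=1 → after 1×micro: 4 ⇒ (c0=-10, c1=0, c2=4)
macro 3: S0 reads c1=0 → after 1×micro: -20; S1 reads c1=0 → after 1×micro: 2; S2 reads c2=4 → after 1×micro: 1 ⇒ (c0=-20, c1=2, c2=1)
macro 4: S0 reads c1=2 → after 1×micro: -36; S1 reads c1=2 → after 1×micro: 0; S2 reads c2=1 → after 1×micro: 4 ⇒ (c0=-36, c1=0, c2=4)
macro 5: S0 reads c1=0 → after 1×micro: -72; S1 reads c1=0 → after 1×micro: 2; S2 reads c2=4 → after 1×micro: 1 ⇒ (c0=-72, c1=2, c2=1)
macro 6: S0 reads c1=2 → after 1×micro: -140; S1 reads c1=2 → after 1×micro: 0; S2 reads c2=1 → after 1×micro: 4 ⇒ (c0=-140, c1=0, c2=4)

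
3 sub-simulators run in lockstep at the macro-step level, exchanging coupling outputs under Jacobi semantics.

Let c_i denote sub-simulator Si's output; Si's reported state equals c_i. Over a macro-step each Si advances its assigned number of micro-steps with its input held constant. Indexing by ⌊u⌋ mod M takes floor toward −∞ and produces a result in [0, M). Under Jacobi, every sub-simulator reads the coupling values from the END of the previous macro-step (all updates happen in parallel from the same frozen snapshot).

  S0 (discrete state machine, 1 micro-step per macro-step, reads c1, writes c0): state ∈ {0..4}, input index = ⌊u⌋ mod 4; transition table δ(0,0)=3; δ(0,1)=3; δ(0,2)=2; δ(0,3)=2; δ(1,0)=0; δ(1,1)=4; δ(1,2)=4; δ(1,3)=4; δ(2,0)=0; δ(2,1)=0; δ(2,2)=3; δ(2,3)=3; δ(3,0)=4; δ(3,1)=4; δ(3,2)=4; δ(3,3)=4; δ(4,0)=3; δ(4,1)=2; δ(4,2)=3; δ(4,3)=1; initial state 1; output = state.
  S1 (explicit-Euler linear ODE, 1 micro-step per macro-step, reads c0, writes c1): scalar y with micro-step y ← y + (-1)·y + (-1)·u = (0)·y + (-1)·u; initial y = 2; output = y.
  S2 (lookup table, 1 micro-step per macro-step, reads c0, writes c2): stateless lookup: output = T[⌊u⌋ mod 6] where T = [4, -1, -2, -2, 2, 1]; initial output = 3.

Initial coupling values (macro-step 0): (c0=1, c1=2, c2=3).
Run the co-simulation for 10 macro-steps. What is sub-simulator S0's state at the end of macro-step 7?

S0 state at macro-step 7 = 0

macro 1: S0 reads c1=2 → after 1×micro: 4; S1 reads c0=1 → after 1×micro: -1; S2 reads c0=1 → after 1×micro: -1 ⇒ (c0=4, c1=-1, c2=-1)
macro 2: S0 reads c1=-1 → after 1×micro: 1; S1 reads c0=4 → after 1×micro: -4; S2 reads c0=4 → after 1×micro: 2 ⇒ (c0=1, c1=-4, c2=2)
macro 3: S0 reads c1=-4 → after 1×micro: 0; S1 reads c0=1 → after 1×micro: -1; S2 reads c0=1 → after 1×micro: -1 ⇒ (c0=0, c1=-1, c2=-1)
macro 4: S0 reads c1=-1 → after 1×micro: 2; S1 reads c0=0 → after 1×micro: 0; S2 reads c0=0 → after 1×micro: 4 ⇒ (c0=2, c1=0, c2=4)
macro 5: S0 reads c1=0 → after 1×micro: 0; S1 reads c0=2 → after 1×micro: -2; S2 reads c0=2 → after 1×micro: -2 ⇒ (c0=0, c1=-2, c2=-2)
macro 6: S0 reads c1=-2 → after 1×micro: 2; S1 reads c0=0 → after 1×micro: 0; S2 reads c0=0 → after 1×micro: 4 ⇒ (c0=2, c1=0, c2=4)
macro 7: S0 reads c1=0 → after 1×micro: 0; S1 reads c0=2 → after 1×micro: -2; S2 reads c0=2 → after 1×micro: -2 ⇒ (c0=0, c1=-2, c2=-2)
macro 8: S0 reads c1=-2 → after 1×micro: 2; S1 reads c0=0 → after 1×micro: 0; S2 reads c0=0 → after 1×micro: 4 ⇒ (c0=2, c1=0, c2=4)
macro 9: S0 reads c1=0 → after 1×micro: 0; S1 reads c0=2 → after 1×micro: -2; S2 reads c0=2 → after 1×micro: -2 ⇒ (c0=0, c1=-2, c2=-2)
macro 10: S0 reads c1=-2 → after 1×micro: 2; S1 reads c0=0 → after 1×micro: 0; S2 reads c0=0 → after 1×micro: 4 ⇒ (c0=2, c1=0, c2=4)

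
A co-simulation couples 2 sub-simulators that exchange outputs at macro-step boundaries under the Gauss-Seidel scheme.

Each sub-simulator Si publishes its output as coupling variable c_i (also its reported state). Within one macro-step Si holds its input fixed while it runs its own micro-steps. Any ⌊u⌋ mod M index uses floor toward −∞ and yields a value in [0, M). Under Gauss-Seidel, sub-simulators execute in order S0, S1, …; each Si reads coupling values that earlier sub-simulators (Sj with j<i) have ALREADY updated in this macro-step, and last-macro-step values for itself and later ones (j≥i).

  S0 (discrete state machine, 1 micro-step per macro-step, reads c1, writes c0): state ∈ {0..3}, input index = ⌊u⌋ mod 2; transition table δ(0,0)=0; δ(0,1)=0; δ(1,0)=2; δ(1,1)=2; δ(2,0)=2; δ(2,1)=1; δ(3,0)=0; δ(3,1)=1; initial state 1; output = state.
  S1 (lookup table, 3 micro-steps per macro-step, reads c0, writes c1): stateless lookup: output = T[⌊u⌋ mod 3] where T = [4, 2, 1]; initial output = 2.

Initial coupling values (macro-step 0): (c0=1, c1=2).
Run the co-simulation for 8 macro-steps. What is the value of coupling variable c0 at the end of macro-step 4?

c0 at macro-step 4 = 1

macro 1: S0 reads c1=2 → after 1×micro: 2; S1 reads c0=2 → after 3×micro: 1 ⇒ (c0=2, c1=1)
macro 2: S0 reads c1=1 → after 1×micro: 1; S1 reads c0=1 → after 3×micro: 2 ⇒ (c0=1, c1=2)
macro 3: S0 reads c1=2 → after 1×micro: 2; S1 reads c0=2 → after 3×micro: 1 ⇒ (c0=2, c1=1)
macro 4: S0 reads c1=1 → after 1×micro: 1; S1 reads c0=1 → after 3×micro: 2 ⇒ (c0=1, c1=2)
macro 5: S0 reads c1=2 → after 1×micro: 2; S1 reads c0=2 → after 3×micro: 1 ⇒ (c0=2, c1=1)
macro 6: S0 reads c1=1 → after 1×micro: 1; S1 reads c0=1 → after 3×micro: 2 ⇒ (c0=1, c1=2)
macro 7: S0 reads c1=2 → after 1×micro: 2; S1 reads c0=2 → after 3×micro: 1 ⇒ (c0=2, c1=1)
macro 8: S0 reads c1=1 → after 1×micro: 1; S1 reads c0=1 → after 3×micro: 2 ⇒ (c0=1, c1=2)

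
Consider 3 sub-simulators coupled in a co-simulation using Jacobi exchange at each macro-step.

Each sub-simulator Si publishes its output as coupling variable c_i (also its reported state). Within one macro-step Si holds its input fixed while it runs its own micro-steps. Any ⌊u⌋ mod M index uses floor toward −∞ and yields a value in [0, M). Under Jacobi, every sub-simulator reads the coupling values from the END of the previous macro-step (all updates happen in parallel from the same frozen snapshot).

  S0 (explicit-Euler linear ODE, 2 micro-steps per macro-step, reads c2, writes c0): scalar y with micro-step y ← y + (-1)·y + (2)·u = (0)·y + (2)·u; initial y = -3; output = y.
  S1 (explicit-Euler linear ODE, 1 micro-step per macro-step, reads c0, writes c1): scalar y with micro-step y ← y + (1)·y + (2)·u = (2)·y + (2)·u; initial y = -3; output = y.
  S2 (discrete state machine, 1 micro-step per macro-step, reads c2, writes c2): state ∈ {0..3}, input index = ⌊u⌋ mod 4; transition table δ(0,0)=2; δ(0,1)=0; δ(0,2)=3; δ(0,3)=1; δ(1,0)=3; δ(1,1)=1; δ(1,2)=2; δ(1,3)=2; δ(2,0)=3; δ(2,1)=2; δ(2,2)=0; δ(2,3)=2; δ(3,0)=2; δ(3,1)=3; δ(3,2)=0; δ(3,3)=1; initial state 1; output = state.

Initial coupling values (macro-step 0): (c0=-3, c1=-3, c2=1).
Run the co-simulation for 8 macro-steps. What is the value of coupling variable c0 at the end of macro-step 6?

c0 at macro-step 6 = 2

macro 1: S0 reads c2=1 → after 2×micro: 2; S1 reads c0=-3 → after 1×micro: -12; S2 reads c2=1 → after 1×micro: 1 ⇒ (c0=2, c1=-12, c2=1)
macro 2: S0 reads c2=1 → after 2×micro: 2; S1 reads c0=2 → after 1×micro: -20; S2 reads c2=1 → after 1×micro: 1 ⇒ (c0=2, c1=-20, c2=1)
macro 3: S0 reads c2=1 → after 2×micro: 2; S1 reads c0=2 → after 1×micro: -36; S2 reads c2=1 → after 1×micro: 1 ⇒ (c0=2, c1=-36, c2=1)
macro 4: S0 reads c2=1 → after 2×micro: 2; S1 reads c0=2 → after 1×micro: -68; S2 reads c2=1 → after 1×micro: 1 ⇒ (c0=2, c1=-68, c2=1)
macro 5: S0 reads c2=1 → after 2×micro: 2; S1 reads c0=2 → after 1×micro: -132; S2 reads c2=1 → after 1×micro: 1 ⇒ (c0=2, c1=-132, c2=1)
macro 6: S0 reads c2=1 → after 2×micro: 2; S1 reads c0=2 → after 1×micro: -260; S2 reads c2=1 → after 1×micro: 1 ⇒ (c0=2, c1=-260, c2=1)
macro 7: S0 reads c2=1 → after 2×micro: 2; S1 reads c0=2 → after 1×micro: -516; S2 reads c2=1 → after 1×micro: 1 ⇒ (c0=2, c1=-516, c2=1)
macro 8: S0 reads c2=1 → after 2×micro: 2; S1 reads c0=2 → after 1×micro: -1028; S2 reads c2=1 → after 1×micro: 1 ⇒ (c0=2, c1=-1028, c2=1)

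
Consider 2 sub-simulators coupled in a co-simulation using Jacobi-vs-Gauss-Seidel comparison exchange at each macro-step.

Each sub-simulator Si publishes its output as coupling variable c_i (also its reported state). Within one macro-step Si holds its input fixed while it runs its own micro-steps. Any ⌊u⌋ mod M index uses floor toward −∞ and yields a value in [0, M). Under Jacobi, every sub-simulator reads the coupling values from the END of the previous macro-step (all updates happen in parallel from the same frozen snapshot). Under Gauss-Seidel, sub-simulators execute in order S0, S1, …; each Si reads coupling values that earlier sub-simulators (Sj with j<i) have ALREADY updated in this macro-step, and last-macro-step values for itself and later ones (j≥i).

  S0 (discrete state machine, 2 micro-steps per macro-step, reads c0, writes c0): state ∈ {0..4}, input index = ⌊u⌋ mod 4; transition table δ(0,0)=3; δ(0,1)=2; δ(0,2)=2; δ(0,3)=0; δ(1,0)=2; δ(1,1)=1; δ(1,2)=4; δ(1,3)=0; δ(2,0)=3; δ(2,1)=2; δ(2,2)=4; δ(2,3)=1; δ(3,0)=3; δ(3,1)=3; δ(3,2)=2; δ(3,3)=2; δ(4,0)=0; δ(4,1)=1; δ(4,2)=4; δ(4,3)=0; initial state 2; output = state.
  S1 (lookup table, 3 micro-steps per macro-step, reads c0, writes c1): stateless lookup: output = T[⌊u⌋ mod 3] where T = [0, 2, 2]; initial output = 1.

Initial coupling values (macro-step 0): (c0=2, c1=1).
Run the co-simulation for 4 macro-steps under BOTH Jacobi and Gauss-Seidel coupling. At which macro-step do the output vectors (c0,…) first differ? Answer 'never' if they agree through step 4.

[Jacobi] macro 1: S0 reads c0=2 → after 2×micro: 4; S1 reads c0=2 → after 3×micro: 2 ⇒ (c0=4, c1=2)
[Jacobi] macro 2: S0 reads c0=4 → after 2×micro: 3; S1 reads c0=4 → after 3×micro: 2 ⇒ (c0=3, c1=2)
[Jacobi] macro 3: S0 reads c0=3 → after 2×micro: 1; S1 reads c0=3 → after 3×micro: 0 ⇒ (c0=1, c1=0)
[Jacobi] macro 4: S0 reads c0=1 → after 2×micro: 1; S1 reads c0=1 → after 3×micro: 2 ⇒ (c0=1, c1=2)
[Gauss-Seidel] macro 1: S0 reads c0=2 → after 2×micro: 4; S1 reads c0=4 → after 3×micro: 2 ⇒ (c0=4, c1=2)
[Gauss-Seidel] macro 2: S0 reads c0=4 → after 2×micro: 3; S1 reads c0=3 → after 3×micro: 0 ⇒ (c0=3, c1=0)
[Gauss-Seidel] macro 3: S0 reads c0=3 → after 2×micro: 1; S1 reads c0=1 → after 3×micro: 2 ⇒ (c0=1, c1=2)
[Gauss-Seidel] macro 4: S0 reads c0=1 → after 2×micro: 1; S1 reads c0=1 → after 3×micro: 2 ⇒ (c0=1, c1=2)

first divergence at macro-step: 2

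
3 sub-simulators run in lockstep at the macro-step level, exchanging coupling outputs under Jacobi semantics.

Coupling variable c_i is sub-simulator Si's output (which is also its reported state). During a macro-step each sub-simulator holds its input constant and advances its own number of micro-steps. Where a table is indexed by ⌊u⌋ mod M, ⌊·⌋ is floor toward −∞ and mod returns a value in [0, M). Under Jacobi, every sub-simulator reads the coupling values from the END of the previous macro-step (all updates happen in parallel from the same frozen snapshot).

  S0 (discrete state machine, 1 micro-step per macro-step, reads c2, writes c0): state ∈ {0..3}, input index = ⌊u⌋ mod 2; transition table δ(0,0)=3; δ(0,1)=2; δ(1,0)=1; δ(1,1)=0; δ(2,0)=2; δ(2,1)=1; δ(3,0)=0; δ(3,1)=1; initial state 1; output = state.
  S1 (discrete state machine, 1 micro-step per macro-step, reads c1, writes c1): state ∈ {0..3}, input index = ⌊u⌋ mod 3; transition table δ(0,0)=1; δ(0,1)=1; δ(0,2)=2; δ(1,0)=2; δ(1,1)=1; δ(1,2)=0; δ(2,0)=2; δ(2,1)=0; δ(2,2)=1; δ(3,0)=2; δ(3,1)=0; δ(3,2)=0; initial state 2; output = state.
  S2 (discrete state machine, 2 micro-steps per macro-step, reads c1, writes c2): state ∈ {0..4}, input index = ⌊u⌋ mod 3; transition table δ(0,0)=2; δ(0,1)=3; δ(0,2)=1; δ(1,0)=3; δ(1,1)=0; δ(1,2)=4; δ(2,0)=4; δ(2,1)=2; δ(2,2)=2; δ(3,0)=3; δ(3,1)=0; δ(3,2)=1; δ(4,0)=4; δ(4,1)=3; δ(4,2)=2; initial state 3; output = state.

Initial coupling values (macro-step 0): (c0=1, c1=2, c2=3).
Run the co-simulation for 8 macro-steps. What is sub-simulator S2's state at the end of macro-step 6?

macro 1: S0 reads c2=3 → after 1×micro: 0; S1 reads c1=2 → after 1×micro: 1; S2 reads c1=2 → after 2×micro: 4 ⇒ (c0=0, c1=1, c2=4)
macro 2: S0 reads c2=4 → after 1×micro: 3; S1 reads c1=1 → after 1×micro: 1; S2 reads c1=1 → after 2×micro: 0 ⇒ (c0=3, c1=1, c2=0)
macro 3: S0 reads c2=0 → after 1×micro: 0; S1 reads c1=1 → after 1×micro: 1; S2 reads c1=1 → after 2×micro: 0 ⇒ (c0=0, c1=1, c2=0)
macro 4: S0 reads c2=0 → after 1×micro: 3; S1 reads c1=1 → after 1×micro: 1; S2 reads c1=1 → after 2×micro: 0 ⇒ (c0=3, c1=1, c2=0)
macro 5: S0 reads c2=0 → after 1×micro: 0; S1 reads c1=1 → after 1×micro: 1; S2 reads c1=1 → after 2×micro: 0 ⇒ (c0=0, c1=1, c2=0)
macro 6: S0 reads c2=0 → after 1×micro: 3; S1 reads c1=1 → after 1×micro: 1; S2 reads c1=1 → after 2×micro: 0 ⇒ (c0=3, c1=1, c2=0)
macro 7: S0 reads c2=0 → after 1×micro: 0; S1 reads c1=1 → after 1×micro: 1; S2 reads c1=1 → after 2×micro: 0 ⇒ (c0=0, c1=1, c2=0)
macro 8: S0 reads c2=0 → after 1×micro: 3; S1 reads c1=1 → after 1×micro: 1; S2 reads c1=1 → after 2×micro: 0 ⇒ (c0=3, c1=1, c2=0)

S2 state at macro-step 6 = 0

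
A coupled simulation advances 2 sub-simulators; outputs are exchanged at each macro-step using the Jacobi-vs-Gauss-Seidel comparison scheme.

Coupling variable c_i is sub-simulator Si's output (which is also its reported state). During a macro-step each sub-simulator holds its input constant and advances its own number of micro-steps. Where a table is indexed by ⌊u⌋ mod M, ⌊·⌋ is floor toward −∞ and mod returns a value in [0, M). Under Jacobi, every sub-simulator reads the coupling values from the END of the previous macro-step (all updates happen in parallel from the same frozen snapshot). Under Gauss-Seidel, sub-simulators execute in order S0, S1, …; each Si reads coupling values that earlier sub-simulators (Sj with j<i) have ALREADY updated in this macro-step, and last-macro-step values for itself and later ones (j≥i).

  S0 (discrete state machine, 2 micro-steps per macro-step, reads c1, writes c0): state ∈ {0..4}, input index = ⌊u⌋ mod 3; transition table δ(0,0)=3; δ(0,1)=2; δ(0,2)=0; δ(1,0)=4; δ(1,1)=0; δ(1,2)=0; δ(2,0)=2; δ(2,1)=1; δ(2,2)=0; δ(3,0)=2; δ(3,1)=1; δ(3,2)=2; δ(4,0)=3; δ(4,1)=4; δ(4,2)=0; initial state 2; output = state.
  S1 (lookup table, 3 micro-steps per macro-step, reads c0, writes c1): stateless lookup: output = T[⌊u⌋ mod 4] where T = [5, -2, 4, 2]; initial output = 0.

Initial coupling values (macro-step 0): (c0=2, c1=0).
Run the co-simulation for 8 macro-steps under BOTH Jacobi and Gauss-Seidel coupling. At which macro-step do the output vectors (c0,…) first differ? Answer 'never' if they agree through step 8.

first divergence at macro-step: 2

[Jacobi] macro 1: S0 reads c1=0 → after 2×micro: 2; S1 reads c0=2 → after 3×micro: 4 ⇒ (c0=2, c1=4)
[Jacobi] macro 2: S0 reads c1=4 → after 2×micro: 0; S1 reads c0=2 → after 3×micro: 4 ⇒ (c0=0, c1=4)
[Jacobi] macro 3: S0 reads c1=4 → after 2×micro: 1; S1 reads c0=0 → after 3×micro: 5 ⇒ (c0=1, c1=5)
[Jacobi] macro 4: S0 reads c1=5 → after 2×micro: 0; S1 reads c0=1 → after 3×micro: -2 ⇒ (c0=0, c1=-2)
[Jacobi] macro 5: S0 reads c1=-2 → after 2×micro: 1; S1 reads c0=0 → after 3×micro: 5 ⇒ (c0=1, c1=5)
[Jacobi] macro 6: S0 reads c1=5 → after 2×micro: 0; S1 reads c0=1 → after 3×micro: -2 ⇒ (c0=0, c1=-2)
[Jacobi] macro 7: S0 reads c1=-2 → after 2×micro: 1; S1 reads c0=0 → after 3×micro: 5 ⇒ (c0=1, c1=5)
[Jacobi] macro 8: S0 reads c1=5 → after 2×micro: 0; S1 reads c0=1 → after 3×micro: -2 ⇒ (c0=0, c1=-2)
[Gauss-Seidel] macro 1: S0 reads c1=0 → after 2×micro: 2; S1 reads c0=2 → after 3×micro: 4 ⇒ (c0=2, c1=4)
[Gauss-Seidel] macro 2: S0 reads c1=4 → after 2×micro: 0; S1 reads c0=0 → after 3×micro: 5 ⇒ (c0=0, c1=5)
[Gauss-Seidel] macro 3: S0 reads c1=5 → after 2×micro: 0; S1 reads c0=0 → after 3×micro: 5 ⇒ (c0=0, c1=5)
[Gauss-Seidel] macro 4: S0 reads c1=5 → after 2×micro: 0; S1 reads c0=0 → after 3×micro: 5 ⇒ (c0=0, c1=5)
[Gauss-Seidel] macro 5: S0 reads c1=5 → after 2×micro: 0; S1 reads c0=0 → after 3×micro: 5 ⇒ (c0=0, c1=5)
[Gauss-Seidel] macro 6: S0 reads c1=5 → after 2×micro: 0; S1 reads c0=0 → after 3×micro: 5 ⇒ (c0=0, c1=5)
[Gauss-Seidel] macro 7: S0 reads c1=5 → after 2×micro: 0; S1 reads c0=0 → after 3×micro: 5 ⇒ (c0=0, c1=5)
[Gauss-Seidel] macro 8: S0 reads c1=5 → after 2×micro: 0; S1 reads c0=0 → after 3×micro: 5 ⇒ (c0=0, c1=5)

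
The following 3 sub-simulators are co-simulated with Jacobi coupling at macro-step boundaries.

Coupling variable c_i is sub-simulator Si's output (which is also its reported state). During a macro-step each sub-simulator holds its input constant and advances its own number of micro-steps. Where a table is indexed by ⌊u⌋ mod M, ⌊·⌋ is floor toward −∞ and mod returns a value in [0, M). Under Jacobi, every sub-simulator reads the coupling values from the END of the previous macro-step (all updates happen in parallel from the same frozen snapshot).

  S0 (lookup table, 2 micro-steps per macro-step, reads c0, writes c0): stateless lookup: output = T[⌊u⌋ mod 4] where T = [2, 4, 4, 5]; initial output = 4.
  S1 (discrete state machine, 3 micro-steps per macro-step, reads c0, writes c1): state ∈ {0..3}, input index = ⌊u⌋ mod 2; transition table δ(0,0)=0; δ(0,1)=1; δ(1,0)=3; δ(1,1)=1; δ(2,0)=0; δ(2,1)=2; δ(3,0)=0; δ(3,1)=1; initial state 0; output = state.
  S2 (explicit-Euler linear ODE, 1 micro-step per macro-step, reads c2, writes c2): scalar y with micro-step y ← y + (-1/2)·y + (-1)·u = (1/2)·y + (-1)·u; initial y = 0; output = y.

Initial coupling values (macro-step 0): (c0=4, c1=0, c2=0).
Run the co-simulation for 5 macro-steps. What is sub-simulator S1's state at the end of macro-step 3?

macro 1: S0 reads c0=4 → after 2×micro: 2; S1 reads c0=4 → after 3×micro: 0; S2 reads c2=0 → after 1×micro: 0 ⇒ (c0=2, c1=0, c2=0)
macro 2: S0 reads c0=2 → after 2×micro: 4; S1 reads c0=2 → after 3×micro: 0; S2 reads c2=0 → after 1×micro: 0 ⇒ (c0=4, c1=0, c2=0)
macro 3: S0 reads c0=4 → after 2×micro: 2; S1 reads c0=4 → after 3×micro: 0; S2 reads c2=0 → after 1×micro: 0 ⇒ (c0=2, c1=0, c2=0)
macro 4: S0 reads c0=2 → after 2×micro: 4; S1 reads c0=2 → after 3×micro: 0; S2 reads c2=0 → after 1×micro: 0 ⇒ (c0=4, c1=0, c2=0)
macro 5: S0 reads c0=4 → after 2×micro: 2; S1 reads c0=4 → after 3×micro: 0; S2 reads c2=0 → after 1×micro: 0 ⇒ (c0=2, c1=0, c2=0)

S1 state at macro-step 3 = 0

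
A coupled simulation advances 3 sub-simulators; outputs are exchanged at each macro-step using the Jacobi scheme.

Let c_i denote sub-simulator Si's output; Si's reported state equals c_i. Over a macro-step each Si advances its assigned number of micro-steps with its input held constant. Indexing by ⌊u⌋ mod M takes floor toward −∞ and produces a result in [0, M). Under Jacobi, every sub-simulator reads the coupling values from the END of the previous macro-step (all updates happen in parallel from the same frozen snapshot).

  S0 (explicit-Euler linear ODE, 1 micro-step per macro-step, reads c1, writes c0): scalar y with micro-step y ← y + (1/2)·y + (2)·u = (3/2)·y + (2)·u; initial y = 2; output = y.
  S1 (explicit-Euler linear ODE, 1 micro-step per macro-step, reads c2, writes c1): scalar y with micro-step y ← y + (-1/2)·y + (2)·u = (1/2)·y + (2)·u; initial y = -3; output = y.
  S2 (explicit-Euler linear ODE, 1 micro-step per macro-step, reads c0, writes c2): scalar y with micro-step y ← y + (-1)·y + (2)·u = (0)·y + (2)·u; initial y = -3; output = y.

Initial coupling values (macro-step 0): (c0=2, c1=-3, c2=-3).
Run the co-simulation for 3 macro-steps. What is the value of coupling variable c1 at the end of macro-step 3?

macro 1: S0 reads c1=-3 → after 1×micro: -3; S1 reads c2=-3 → after 1×micro: -15/2; S2 reads c0=2 → after 1×micro: 4 ⇒ (c0=-3, c1=-15/2, c2=4)
macro 2: S0 reads c1=-15/2 → after 1×micro: -39/2; S1 reads c2=4 → after 1×micro: 17/4; S2 reads c0=-3 → after 1×micro: -6 ⇒ (c0=-39/2, c1=17/4, c2=-6)
macro 3: S0 reads c1=17/4 → after 1×micro: -83/4; S1 reads c2=-6 → after 1×micro: -79/8; S2 reads c0=-39/2 → after 1×micro: -39 ⇒ (c0=-83/4, c1=-79/8, c2=-39)

c1 at macro-step 3 = -79/8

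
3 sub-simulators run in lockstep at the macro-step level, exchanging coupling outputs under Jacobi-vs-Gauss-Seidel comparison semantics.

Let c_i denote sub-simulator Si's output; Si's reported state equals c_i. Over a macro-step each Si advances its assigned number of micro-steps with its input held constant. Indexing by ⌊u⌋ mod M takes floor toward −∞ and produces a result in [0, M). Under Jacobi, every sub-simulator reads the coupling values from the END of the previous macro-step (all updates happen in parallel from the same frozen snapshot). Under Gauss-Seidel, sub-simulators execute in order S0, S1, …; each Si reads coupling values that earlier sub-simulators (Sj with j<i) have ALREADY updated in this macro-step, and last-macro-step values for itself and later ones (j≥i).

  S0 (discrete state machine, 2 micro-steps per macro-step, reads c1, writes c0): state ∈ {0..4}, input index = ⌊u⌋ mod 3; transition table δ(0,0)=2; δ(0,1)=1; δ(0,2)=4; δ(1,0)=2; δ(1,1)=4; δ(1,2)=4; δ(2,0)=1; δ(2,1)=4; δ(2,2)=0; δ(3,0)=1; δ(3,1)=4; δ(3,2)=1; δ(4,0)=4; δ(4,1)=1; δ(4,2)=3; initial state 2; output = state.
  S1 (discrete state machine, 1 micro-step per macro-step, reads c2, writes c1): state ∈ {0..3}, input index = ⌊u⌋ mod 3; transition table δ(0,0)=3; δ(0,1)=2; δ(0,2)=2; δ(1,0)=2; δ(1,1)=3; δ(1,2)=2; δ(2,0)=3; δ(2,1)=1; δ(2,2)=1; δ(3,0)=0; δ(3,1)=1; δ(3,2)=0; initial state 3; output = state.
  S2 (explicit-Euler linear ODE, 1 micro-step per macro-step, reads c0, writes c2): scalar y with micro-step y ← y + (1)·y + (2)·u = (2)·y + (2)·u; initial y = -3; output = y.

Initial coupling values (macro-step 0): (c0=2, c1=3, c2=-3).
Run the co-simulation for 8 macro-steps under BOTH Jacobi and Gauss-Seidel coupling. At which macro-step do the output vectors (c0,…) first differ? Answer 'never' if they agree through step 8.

[Jacobi] macro 1: S0 reads c1=3 → after 2×micro: 2; S1 reads c2=-3 → after 1×micro: 0; S2 reads c0=2 → after 1×micro: -2 ⇒ (c0=2, c1=0, c2=-2)
[Jacobi] macro 2: S0 reads c1=0 → after 2×micro: 2; S1 reads c2=-2 → after 1×micro: 2; S2 reads c0=2 → after 1×micro: 0 ⇒ (c0=2, c1=2, c2=0)
[Jacobi] macro 3: S0 reads c1=2 → after 2×micro: 4; S1 reads c2=0 → after 1×micro: 3; S2 reads c0=2 → after 1×micro: 4 ⇒ (c0=4, c1=3, c2=4)
[Jacobi] macro 4: S0 reads c1=3 → after 2×micro: 4; S1 reads c2=4 → after 1×micro: 1; S2 reads c0=4 → after 1×micro: 16 ⇒ (c0=4, c1=1, c2=16)
[Jacobi] macro 5: S0 reads c1=1 → after 2×micro: 4; S1 reads c2=16 → after 1×micro: 3; S2 reads c0=4 → after 1×micro: 40 ⇒ (c0=4, c1=3, c2=40)
[Jacobi] macro 6: S0 reads c1=3 → after 2×micro: 4; S1 reads c2=40 → after 1×micro: 1; S2 reads c0=4 → after 1×micro: 88 ⇒ (c0=4, c1=1, c2=88)
[Jacobi] macro 7: S0 reads c1=1 → after 2×micro: 4; S1 reads c2=88 → after 1×micro: 3; S2 reads c0=4 → after 1×micro: 184 ⇒ (c0=4, c1=3, c2=184)
[Jacobi] macro 8: S0 reads c1=3 → after 2×micro: 4; S1 reads c2=184 → after 1×micro: 1; S2 reads c0=4 → after 1×micro: 376 ⇒ (c0=4, c1=1, c2=376)
[Gauss-Seidel] macro 1: S0 reads c1=3 → after 2×micro: 2; S1 reads c2=-3 → after 1×micro: 0; S2 reads c0=2 → after 1×micro: -2 ⇒ (c0=2, c1=0, c2=-2)
[Gauss-Seidel] macro 2: S0 reads c1=0 → after 2×micro: 2; S1 reads c2=-2 → after 1×micro: 2; S2 reads c0=2 → after 1×micro: 0 ⇒ (c0=2, c1=2, c2=0)
[Gauss-Seidel] macro 3: S0 reads c1=2 → after 2×micro: 4; S1 reads c2=0 → after 1×micro: 3; S2 reads c0=4 → after 1×micro: 8 ⇒ (c0=4, c1=3, c2=8)
[Gauss-Seidel] macro 4: S0 reads c1=3 → after 2×micro: 4; S1 reads c2=8 → after 1×micro: 0; S2 reads c0=4 → after 1×micro: 24 ⇒ (c0=4, c1=0, c2=24)
[Gauss-Seidel] macro 5: S0 reads c1=0 → after 2×micro: 4; S1 reads c2=24 → after 1×micro: 3; S2 reads c0=4 → after 1×micro: 56 ⇒ (c0=4, c1=3, c2=56)
[Gauss-Seidel] macro 6: S0 reads c1=3 → after 2×micro: 4; S1 reads c2=56 → after 1×micro: 0; S2 reads c0=4 → after 1×micro: 120 ⇒ (c0=4, c1=0, c2=120)
[Gauss-Seidel] macro 7: S0 reads c1=0 → after 2×micro: 4; S1 reads c2=120 → after 1×micro: 3; S2 reads c0=4 → after 1×micro: 248 ⇒ (c0=4, c1=3, c2=248)
[Gauss-Seidel] macro 8: S0 reads c1=3 → after 2×micro: 4; S1 reads c2=248 → after 1×micro: 0; S2 reads c0=4 → after 1×micro: 504 ⇒ (c0=4, c1=0, c2=504)

first divergence at macro-step: 3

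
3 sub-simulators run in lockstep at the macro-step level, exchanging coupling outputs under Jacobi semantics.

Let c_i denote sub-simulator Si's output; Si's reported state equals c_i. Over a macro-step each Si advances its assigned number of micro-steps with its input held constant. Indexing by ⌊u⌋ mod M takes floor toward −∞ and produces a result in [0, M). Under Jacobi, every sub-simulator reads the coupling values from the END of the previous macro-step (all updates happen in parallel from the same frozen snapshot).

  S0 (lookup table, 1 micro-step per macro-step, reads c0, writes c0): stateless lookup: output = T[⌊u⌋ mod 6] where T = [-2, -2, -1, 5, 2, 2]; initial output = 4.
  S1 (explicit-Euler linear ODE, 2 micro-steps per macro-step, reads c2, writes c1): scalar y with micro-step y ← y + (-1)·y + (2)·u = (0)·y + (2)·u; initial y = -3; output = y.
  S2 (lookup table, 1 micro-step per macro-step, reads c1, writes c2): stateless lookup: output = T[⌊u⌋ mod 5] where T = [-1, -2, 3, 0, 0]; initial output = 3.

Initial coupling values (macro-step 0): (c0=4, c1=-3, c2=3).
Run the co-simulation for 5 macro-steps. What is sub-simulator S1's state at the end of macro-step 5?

S1 state at macro-step 5 = -4

macro 1: S0 reads c0=4 → after 1×micro: 2; S1 reads c2=3 → after 2×micro: 6; S2 reads c1=-3 → after 1×micro: 3 ⇒ (c0=2, c1=6, c2=3)
macro 2: S0 reads c0=2 → after 1×micro: -1; S1 reads c2=3 → after 2×micro: 6; S2 reads c1=6 → after 1×micro: -2 ⇒ (c0=-1, c1=6, c2=-2)
macro 3: S0 reads c0=-1 → after 1×micro: 2; S1 reads c2=-2 → after 2×micro: -4; S2 reads c1=6 → after 1×micro: -2 ⇒ (c0=2, c1=-4, c2=-2)
macro 4: S0 reads c0=2 → after 1×micro: -1; S1 reads c2=-2 → after 2×micro: -4; S2 reads c1=-4 → after 1×micro: -2 ⇒ (c0=-1, c1=-4, c2=-2)
macro 5: S0 reads c0=-1 → after 1×micro: 2; S1 reads c2=-2 → after 2×micro: -4; S2 reads c1=-4 → after 1×micro: -2 ⇒ (c0=2, c1=-4, c2=-2)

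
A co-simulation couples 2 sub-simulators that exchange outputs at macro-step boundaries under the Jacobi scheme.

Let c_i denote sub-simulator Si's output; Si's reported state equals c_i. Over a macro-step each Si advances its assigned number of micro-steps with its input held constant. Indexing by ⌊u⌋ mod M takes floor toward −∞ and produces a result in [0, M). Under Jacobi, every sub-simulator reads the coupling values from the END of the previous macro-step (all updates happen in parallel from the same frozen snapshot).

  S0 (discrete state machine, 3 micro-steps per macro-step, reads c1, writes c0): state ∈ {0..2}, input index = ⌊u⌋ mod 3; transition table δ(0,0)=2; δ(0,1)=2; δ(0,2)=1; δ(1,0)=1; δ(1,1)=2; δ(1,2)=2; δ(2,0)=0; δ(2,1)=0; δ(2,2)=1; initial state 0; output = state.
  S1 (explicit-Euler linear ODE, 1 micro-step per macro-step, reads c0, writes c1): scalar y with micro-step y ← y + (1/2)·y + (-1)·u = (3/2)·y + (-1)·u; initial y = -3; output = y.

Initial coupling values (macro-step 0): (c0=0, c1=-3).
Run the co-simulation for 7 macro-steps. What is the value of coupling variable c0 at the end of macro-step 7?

macro 1: S0 reads c1=-3 → after 3×micro: 2; S1 reads c0=0 → after 1×micro: -9/2 ⇒ (c0=2, c1=-9/2)
macro 2: S0 reads c1=-9/2 → after 3×micro: 0; S1 reads c0=2 → after 1×micro: -35/4 ⇒ (c0=0, c1=-35/4)
macro 3: S0 reads c1=-35/4 → after 3×micro: 2; S1 reads c0=0 → after 1×micro: -105/8 ⇒ (c0=2, c1=-105/8)
macro 4: S0 reads c1=-105/8 → after 3×micro: 0; S1 reads c0=2 → after 1×micro: -347/16 ⇒ (c0=0, c1=-347/16)
macro 5: S0 reads c1=-347/16 → after 3×micro: 1; S1 reads c0=0 → after 1×micro: -1041/32 ⇒ (c0=1, c1=-1041/32)
macro 6: S0 reads c1=-1041/32 → after 3×micro: 1; S1 reads c0=1 → after 1×micro: -3187/64 ⇒ (c0=1, c1=-3187/64)
macro 7: S0 reads c1=-3187/64 → after 3×micro: 2; S1 reads c0=1 → after 1×micro: -9689/128 ⇒ (c0=2, c1=-9689/128)

c0 at macro-step 7 = 2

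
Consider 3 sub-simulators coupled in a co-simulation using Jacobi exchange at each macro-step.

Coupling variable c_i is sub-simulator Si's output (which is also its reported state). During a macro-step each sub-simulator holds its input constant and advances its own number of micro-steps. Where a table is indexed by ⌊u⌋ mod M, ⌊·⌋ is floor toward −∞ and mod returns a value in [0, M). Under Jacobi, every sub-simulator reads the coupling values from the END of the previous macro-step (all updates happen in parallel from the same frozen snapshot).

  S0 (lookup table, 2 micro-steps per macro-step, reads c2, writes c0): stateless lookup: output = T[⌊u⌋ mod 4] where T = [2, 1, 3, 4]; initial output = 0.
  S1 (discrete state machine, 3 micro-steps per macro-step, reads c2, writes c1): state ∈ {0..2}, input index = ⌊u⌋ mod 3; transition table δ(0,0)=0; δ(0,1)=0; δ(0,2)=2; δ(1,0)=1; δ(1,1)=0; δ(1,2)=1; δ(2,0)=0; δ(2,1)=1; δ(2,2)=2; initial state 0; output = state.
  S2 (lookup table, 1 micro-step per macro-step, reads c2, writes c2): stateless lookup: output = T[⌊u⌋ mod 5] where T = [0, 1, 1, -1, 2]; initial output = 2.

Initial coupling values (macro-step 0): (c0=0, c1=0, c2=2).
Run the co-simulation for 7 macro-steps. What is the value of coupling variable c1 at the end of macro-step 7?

c1 at macro-step 7 = 0

macro 1: S0 reads c2=2 → after 2×micro: 3; S1 reads c2=2 → after 3×micro: 2; S2 reads c2=2 → after 1×micro: 1 ⇒ (c0=3, c1=2, c2=1)
macro 2: S0 reads c2=1 → after 2×micro: 1; S1 reads c2=1 → after 3×micro: 0; S2 reads c2=1 → after 1×micro: 1 ⇒ (c0=1, c1=0, c2=1)
macro 3: S0 reads c2=1 → after 2×micro: 1; S1 reads c2=1 → after 3×micro: 0; S2 reads c2=1 → after 1×micro: 1 ⇒ (c0=1, c1=0, c2=1)
macro 4: S0 reads c2=1 → after 2×micro: 1; S1 reads c2=1 → after 3×micro: 0; S2 reads c2=1 → after 1×micro: 1 ⇒ (c0=1, c1=0, c2=1)
macro 5: S0 reads c2=1 → after 2×micro: 1; S1 reads c2=1 → after 3×micro: 0; S2 reads c2=1 → after 1×micro: 1 ⇒ (c0=1, c1=0, c2=1)
macro 6: S0 reads c2=1 → after 2×micro: 1; S1 reads c2=1 → after 3×micro: 0; S2 reads c2=1 → after 1×micro: 1 ⇒ (c0=1, c1=0, c2=1)
macro 7: S0 reads c2=1 → after 2×micro: 1; S1 reads c2=1 → after 3×micro: 0; S2 reads c2=1 → after 1×micro: 1 ⇒ (c0=1, c1=0, c2=1)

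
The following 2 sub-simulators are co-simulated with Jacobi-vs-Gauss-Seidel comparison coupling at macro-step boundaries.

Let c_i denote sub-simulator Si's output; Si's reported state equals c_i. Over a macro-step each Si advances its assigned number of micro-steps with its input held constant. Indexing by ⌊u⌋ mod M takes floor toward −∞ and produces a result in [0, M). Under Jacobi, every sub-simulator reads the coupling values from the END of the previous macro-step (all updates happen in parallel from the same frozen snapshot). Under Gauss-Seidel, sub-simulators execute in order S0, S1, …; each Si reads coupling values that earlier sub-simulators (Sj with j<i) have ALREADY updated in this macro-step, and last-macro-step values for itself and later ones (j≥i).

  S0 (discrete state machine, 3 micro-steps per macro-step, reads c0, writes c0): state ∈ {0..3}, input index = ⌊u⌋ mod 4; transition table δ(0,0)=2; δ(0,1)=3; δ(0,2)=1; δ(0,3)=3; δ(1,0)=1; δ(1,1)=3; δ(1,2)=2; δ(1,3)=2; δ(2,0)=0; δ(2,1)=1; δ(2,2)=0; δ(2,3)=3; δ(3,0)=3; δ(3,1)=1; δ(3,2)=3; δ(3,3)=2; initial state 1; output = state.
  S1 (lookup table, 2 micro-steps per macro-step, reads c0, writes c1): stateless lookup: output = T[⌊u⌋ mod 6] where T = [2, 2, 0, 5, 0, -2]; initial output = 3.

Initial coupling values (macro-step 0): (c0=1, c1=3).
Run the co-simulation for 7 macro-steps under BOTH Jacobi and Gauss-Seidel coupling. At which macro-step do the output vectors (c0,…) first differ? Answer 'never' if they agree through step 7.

[Jacobi] macro 1: S0 reads c0=1 → after 3×micro: 3; S1 reads c0=1 → after 2×micro: 2 ⇒ (c0=3, c1=2)
[Jacobi] macro 2: S0 reads c0=3 → after 3×micro: 2; S1 reads c0=3 → after 2×micro: 5 ⇒ (c0=2, c1=5)
[Jacobi] macro 3: S0 reads c0=2 → after 3×micro: 2; S1 reads c0=2 → after 2×micro: 0 ⇒ (c0=2, c1=0)
[Jacobi] macro 4: S0 reads c0=2 → after 3×micro: 2; S1 reads c0=2 → after 2×micro: 0 ⇒ (c0=2, c1=0)
[Jacobi] macro 5: S0 reads c0=2 → after 3×micro: 2; S1 reads c0=2 → after 2×micro: 0 ⇒ (c0=2, c1=0)
[Jacobi] macro 6: S0 reads c0=2 → after 3×micro: 2; S1 reads c0=2 → after 2×micro: 0 ⇒ (c0=2, c1=0)
[Jacobi] macro 7: S0 reads c0=2 → after 3×micro: 2; S1 reads c0=2 → after 2×micro: 0 ⇒ (c0=2, c1=0)
[Gauss-Seidel] macro 1: S0 reads c0=1 → after 3×micro: 3; S1 reads c0=3 → after 2×micro: 5 ⇒ (c0=3, c1=5)
[Gauss-Seidel] macro 2: S0 reads c0=3 → after 3×micro: 2; S1 reads c0=2 → after 2×micro: 0 ⇒ (c0=2, c1=0)
[Gauss-Seidel] macro 3: S0 reads c0=2 → after 3×micro: 2; S1 reads c0=2 → after 2×micro: 0 ⇒ (c0=2, c1=0)
[Gauss-Seidel] macro 4: S0 reads c0=2 → after 3×micro: 2; S1 reads c0=2 → after 2×micro: 0 ⇒ (c0=2, c1=0)
[Gauss-Seidel] macro 5: S0 reads c0=2 → after 3×micro: 2; S1 reads c0=2 → after 2×micro: 0 ⇒ (c0=2, c1=0)
[Gauss-Seidel] macro 6: S0 reads c0=2 → after 3×micro: 2; S1 reads c0=2 → after 2×micro: 0 ⇒ (c0=2, c1=0)
[Gauss-Seidel] macro 7: S0 reads c0=2 → after 3×micro: 2; S1 reads c0=2 → after 2×micro: 0 ⇒ (c0=2, c1=0)

first divergence at macro-step: 1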